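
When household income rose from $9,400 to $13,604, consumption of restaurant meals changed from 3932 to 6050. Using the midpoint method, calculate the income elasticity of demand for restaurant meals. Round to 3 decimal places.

1.161

%ΔQ = (6050 − 3932)/[(3932+6050)/2] = 2118/4991 ≈ 0.4244.
%ΔI = (13,604 − 9,400)/[(9,400+13,604)/2] = 4204/11502 ≈ 0.3655.
E_I = %ΔQ/%ΔI ≈ 1.161.
E_I > 1: normal good (luxury).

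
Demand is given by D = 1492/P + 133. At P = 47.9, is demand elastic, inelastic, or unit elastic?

At P = 47.9, D = 164.1482.
dD/dP = −1492/P² = −0.6503.
Point elasticity E = (dD/dP)·(P/D) = -0.6503 × 47.9/164.1482 ≈ -0.190.
|E| ≈ 0.190 < 1, so demand is inelastic.

inelastic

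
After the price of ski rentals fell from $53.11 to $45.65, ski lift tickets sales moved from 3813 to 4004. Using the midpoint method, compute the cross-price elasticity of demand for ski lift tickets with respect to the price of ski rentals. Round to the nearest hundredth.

-0.32

%ΔQ_x = (4004 − 3813)/[(3813+4004)/2] = 191/3908.5 ≈ 0.0489.
%ΔP_y = (45.65 − 53.11)/[(53.11+45.65)/2] ≈ -0.1511.
E_xy = 0.0489/-0.1511 ≈ -0.32.
E_xy < 0, so ski lift tickets and ski rentals are complements.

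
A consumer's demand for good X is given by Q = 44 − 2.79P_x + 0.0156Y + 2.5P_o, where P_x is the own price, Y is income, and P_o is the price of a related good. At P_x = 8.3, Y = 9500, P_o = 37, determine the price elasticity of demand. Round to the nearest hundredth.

-0.09

At the given point, Q = 44 − 2.79(8.3) + 0.0156(9500) + 2.5(37) = 44 − 23.157 + 148.2 + 92.5 = 261.543.
∂Q/∂P_x = −2.79, so E_p = (−2.79)·(8.3/261.543) ≈ -0.09.
|E_p| < 1: demand is inelastic.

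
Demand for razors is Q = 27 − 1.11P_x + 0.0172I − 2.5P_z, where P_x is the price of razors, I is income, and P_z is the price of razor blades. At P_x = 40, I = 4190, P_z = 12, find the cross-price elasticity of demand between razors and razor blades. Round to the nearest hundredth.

Q = 27 − 1.11(40) + 0.0172(4190) − 2.5(12) = 27 − 44.4 + 72.068 − 30 = 24.668.
∂Q/∂P_z = −2.5, so E_xy = -2.5·(12/24.668) ≈ -1.22.
E_xy < 0: the goods are complements.

-1.22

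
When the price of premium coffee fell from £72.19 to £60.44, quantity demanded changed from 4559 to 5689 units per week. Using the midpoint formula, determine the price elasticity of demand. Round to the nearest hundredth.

-1.24

%Δq = (5689 − 4559)/[(4559 + 5689)/2] = 1130/5124 ≈ 0.2205.
%ΔP = (60.44 − 72.19)/[(72.19 + 60.44)/2] = -11.75/66.315 ≈ -0.1772.
Arc elasticity E = %Δq/%ΔP ≈ 0.2205/-0.1772 ≈ -1.24.
|E| > 1: demand is elastic over this range.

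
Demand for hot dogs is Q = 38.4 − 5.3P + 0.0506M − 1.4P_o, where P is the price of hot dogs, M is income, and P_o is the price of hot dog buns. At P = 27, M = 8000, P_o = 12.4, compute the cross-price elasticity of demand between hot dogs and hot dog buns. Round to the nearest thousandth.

Evaluating quantity at (P, M, P_o) gives Q = 38.4 − 5.3(27) + 0.0506(8000) − 1.4(12.4) = 38.4 − 143.1 + 404.8 − 17.36 = 282.74.
∂Q/∂P_o = −1.4, so E_xy = -1.4·(12.4/282.74) ≈ -0.061.
E_xy < 0: the goods are complements.

-0.061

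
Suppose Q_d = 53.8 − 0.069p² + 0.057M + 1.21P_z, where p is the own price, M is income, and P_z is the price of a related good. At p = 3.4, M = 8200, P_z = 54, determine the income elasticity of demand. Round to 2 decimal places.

0.80

Q_d = 53.8 − 0.069(3.4)² + 0.057(8200) + 1.21(54) = 53.8 − 0.7976 + 467.4 + 65.34 = 585.7424.
∂Q_d/∂M = +0.057, so E_I = 0.057·(8200/585.7424) ≈ 0.80.
E_I ∈ (0,1): normal good (necessity).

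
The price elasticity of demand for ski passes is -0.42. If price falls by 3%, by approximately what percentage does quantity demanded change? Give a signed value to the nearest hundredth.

1.26

%ΔQ ≈ E × %ΔP = (-0.42) × (-3%) = 1.26%.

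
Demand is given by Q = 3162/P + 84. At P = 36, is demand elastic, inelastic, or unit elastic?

At P = 36, Q = 171.8333.
dQ/dP = −3162/P² = −2.4398.
Point elasticity E = (dQ/dP)·(P/Q) = -2.4398 × 36/171.8333 ≈ -0.511.
|E| ≈ 0.511 < 1, so demand is inelastic.

inelastic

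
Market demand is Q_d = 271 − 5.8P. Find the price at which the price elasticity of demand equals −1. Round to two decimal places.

23.36

For linear demand Q_d = a − bP, E = −bP/(a − bP). |E| = 1 ⇒ bP = a − bP ⇒ P = a/(2b).
P = 271/(2·5.8) ≈ 23.36.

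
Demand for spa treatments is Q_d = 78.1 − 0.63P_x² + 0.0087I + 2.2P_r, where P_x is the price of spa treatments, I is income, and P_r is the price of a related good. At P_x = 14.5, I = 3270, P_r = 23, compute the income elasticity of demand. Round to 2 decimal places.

1.15

At the given point, Q_d = 78.1 − 0.63(14.5)² + 0.0087(3270) + 2.2(23) = 78.1 − 132.4575 + 28.449 + 50.6 = 24.6915.
∂Q_d/∂I = +0.0087, so E_I = 0.0087·(3270/24.6915) ≈ 1.15.
E_I > 1: normal good (luxury).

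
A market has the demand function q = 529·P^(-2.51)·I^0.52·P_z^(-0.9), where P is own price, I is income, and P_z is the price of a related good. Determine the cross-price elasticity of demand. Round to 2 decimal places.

-0.90

For a Cobb–Douglas (constant-elasticity) form q = A·P_z^α·…, the elasticity with respect to P_z equals the exponent α at every point.
Here the exponent on P_z is -0.9, so the cross-price elasticity of demand is -0.90.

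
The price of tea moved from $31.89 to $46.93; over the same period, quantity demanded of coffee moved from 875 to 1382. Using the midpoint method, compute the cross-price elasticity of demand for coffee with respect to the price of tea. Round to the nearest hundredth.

%ΔQ_x = (1382 − 875)/[(875+1382)/2] = 507/1128.5 ≈ 0.4493.
%ΔP_y = (46.93 − 31.89)/[(31.89+46.93)/2] ≈ 0.3816.
E_xy = 0.4493/0.3816 ≈ 1.18.
E_xy > 0, so coffee and tea are substitutes.

1.18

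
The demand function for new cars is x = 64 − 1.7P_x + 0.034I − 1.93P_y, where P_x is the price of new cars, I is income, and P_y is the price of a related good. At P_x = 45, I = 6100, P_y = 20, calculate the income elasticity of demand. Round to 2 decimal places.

x = 64 − 1.7(45) + 0.034(6100) − 1.93(20) = 64 − 76.5 + 207.4 − 38.6 = 156.3.
∂x/∂I = +0.034, so E_I = 0.034·(6100/156.3) ≈ 1.33.
E_I > 1: normal good (luxury).

1.33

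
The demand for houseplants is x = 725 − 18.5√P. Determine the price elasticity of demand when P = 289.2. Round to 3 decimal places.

-0.383

At P = 289.2, x = 410.3912.
dx/dP = −18.5/(2√P) = −18.5/(2·17.0059).
Point elasticity E = (dx/dP)·(P/x) = -0.5439 × 289.2/410.3912 ≈ -0.383.
|E| < 1, so demand is inelastic at this price.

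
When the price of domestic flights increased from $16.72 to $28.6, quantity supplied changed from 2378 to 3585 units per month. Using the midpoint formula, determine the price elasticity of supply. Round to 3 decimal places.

%Δq = (3585 − 2378)/[(2378 + 3585)/2] = 1207/2981.5 ≈ 0.4048.
%Δp = (28.6 − 16.72)/[(16.72 + 28.6)/2] = 11.88/22.66 ≈ 0.5243.
Arc elasticity E = %Δq/%Δp ≈ 0.4048/0.5243 ≈ 0.772.
|E| < 1: supply is inelastic over this range.

0.772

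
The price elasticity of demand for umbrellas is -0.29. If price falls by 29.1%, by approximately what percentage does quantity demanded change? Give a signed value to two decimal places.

%ΔQ ≈ E × %ΔP = (-0.29) × (-29.1%) ≈ 8.44%.

8.44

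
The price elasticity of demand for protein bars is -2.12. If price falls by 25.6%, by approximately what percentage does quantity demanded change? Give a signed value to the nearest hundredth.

54.27

%ΔQ ≈ E × %ΔP = (-2.12) × (-25.6%) ≈ 54.27%.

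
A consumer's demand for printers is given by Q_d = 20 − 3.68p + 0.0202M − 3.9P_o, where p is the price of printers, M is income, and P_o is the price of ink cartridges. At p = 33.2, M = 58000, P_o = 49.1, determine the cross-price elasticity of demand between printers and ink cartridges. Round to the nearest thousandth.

Evaluating quantity at (p, M, P_o) gives Q_d = 20 − 3.68(33.2) + 0.0202(58000) − 3.9(49.1) = 20 − 122.176 + 1171.6 − 191.49 = 877.934.
∂Q_d/∂P_o = −3.9, so E_xy = -3.9·(49.1/877.934) ≈ -0.218.
E_xy < 0: the goods are complements.

-0.218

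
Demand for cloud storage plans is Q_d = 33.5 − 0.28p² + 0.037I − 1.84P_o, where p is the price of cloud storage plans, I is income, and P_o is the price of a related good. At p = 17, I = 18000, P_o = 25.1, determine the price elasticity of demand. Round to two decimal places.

-0.28

At the given point, Q_d = 33.5 − 0.28(17)² + 0.037(18000) − 1.84(25.1) = 33.5 − 80.92 + 666 − 46.184 = 572.396.
∂Q_d/∂p = −2·0.28·p = -9.52, so E_p = -9.52·(17/572.396) ≈ -0.28.
|E_p| < 1: demand is inelastic.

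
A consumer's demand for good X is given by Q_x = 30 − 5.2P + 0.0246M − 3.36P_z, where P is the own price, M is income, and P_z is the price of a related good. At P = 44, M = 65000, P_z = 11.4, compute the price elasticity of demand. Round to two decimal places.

At the given point, Q_x = 30 − 5.2(44) + 0.0246(65000) − 3.36(11.4) = 30 − 228.8 + 1599 − 38.304 = 1361.896.
∂Q_x/∂P = −5.2, so E_p = (−5.2)·(44/1361.896) ≈ -0.17.
|E_p| < 1: demand is inelastic.

-0.17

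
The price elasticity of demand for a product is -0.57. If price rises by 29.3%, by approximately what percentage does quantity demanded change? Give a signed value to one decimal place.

%ΔQ ≈ E × %ΔP = (-0.57) × (29.3%) ≈ -16.7%.

-16.7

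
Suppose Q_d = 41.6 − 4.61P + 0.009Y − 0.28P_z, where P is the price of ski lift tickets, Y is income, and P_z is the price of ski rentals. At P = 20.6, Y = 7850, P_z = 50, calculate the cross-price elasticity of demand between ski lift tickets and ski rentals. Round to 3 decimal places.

Q_d = 41.6 − 4.61(20.6) + 0.009(7850) − 0.28(50) = 41.6 − 94.966 + 70.65 − 14 = 3.284.
∂Q_d/∂P_z = −0.28, so E_xy = -0.28·(50/3.284) ≈ -4.263.
E_xy < 0: the goods are complements.

-4.263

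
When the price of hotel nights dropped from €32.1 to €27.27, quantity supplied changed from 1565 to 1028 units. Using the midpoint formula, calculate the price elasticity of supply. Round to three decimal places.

%Δq = (1028 − 1565)/[(1565 + 1028)/2] = -537/1296.5 ≈ -0.4142.
%Δp = (27.27 − 32.1)/[(32.1 + 27.27)/2] = -4.83/29.685 ≈ -0.1627.
Arc elasticity E = %Δq/%Δp ≈ -0.4142/-0.1627 ≈ 2.546.
|E| > 1: supply is elastic over this range.

2.546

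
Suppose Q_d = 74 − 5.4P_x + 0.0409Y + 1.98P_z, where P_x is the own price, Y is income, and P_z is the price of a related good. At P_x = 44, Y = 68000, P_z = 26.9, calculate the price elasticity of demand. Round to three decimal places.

-0.089

Substituting, Q_d = 74 − 5.4(44) + 0.0409(68000) + 1.98(26.9) = 74 − 237.6 + 2781.2 + 53.262 = 2670.862.
∂Q_d/∂P_x = −5.4, so E_p = (−5.4)·(44/2670.862) ≈ -0.089.
|E_p| < 1: demand is inelastic.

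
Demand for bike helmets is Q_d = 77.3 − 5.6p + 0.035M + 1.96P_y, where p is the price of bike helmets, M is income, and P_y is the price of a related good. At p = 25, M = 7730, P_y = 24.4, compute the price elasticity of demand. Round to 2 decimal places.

-0.55

Evaluating quantity at (p, M, P_y) gives Q_d = 77.3 − 5.6(25) + 0.035(7730) + 1.96(24.4) = 77.3 − 140 + 270.55 + 47.824 = 255.674.
∂Q_d/∂p = −5.6, so E_p = (−5.6)·(25/255.674) ≈ -0.55.
|E_p| < 1: demand is inelastic.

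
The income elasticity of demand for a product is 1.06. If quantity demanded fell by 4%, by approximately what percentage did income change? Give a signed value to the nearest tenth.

-3.8

%ΔQ ≈ E × %ΔI ⇒ %ΔI = %ΔQ / E = (-4%)/(1.06) ≈ -3.8%.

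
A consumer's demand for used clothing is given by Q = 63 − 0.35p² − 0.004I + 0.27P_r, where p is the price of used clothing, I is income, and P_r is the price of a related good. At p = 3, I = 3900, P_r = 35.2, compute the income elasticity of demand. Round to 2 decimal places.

-0.29

First evaluate Q: 63 − 0.35(3)² − 0.004(3900) + 0.27(35.2) = 63 − 3.15 − 15.6 + 9.504 = 53.754.
∂Q/∂I = −0.004, so E_I = -0.004·(3900/53.754) ≈ -0.29.
E_I < 0: inferior good.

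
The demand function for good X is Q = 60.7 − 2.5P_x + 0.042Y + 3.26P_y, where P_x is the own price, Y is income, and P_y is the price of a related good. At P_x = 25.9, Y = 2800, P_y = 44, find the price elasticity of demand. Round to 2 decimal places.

Evaluating quantity at (P_x, Y, P_y) gives Q = 60.7 − 2.5(25.9) + 0.042(2800) + 3.26(44) = 60.7 − 64.75 + 117.6 + 143.44 = 256.99.
∂Q/∂P_x = −2.5, so E_p = (−2.5)·(25.9/256.99) ≈ -0.25.
|E_p| < 1: demand is inelastic.

-0.25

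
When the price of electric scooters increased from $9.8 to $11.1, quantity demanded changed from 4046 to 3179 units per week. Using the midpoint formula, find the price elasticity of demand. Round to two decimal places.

-1.93

%ΔQ = (3179 − 4046)/[(4046 + 3179)/2] = -867/3612.5 ≈ -0.2400.
%Δp = (11.1 − 9.8)/[(9.8 + 11.1)/2] = 1.3/10.45 ≈ 0.1244.
Arc elasticity E = %ΔQ/%Δp ≈ -0.2400/0.1244 ≈ -1.93.
|E| > 1: demand is elastic over this range.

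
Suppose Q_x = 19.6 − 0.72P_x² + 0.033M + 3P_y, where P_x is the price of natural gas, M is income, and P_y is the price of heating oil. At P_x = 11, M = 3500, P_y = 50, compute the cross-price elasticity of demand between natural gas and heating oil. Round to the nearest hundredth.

Q_x = 19.6 − 0.72(11)² + 0.033(3500) + 3(50) = 19.6 − 87.12 + 115.5 + 150 = 197.98.
∂Q_x/∂P_y = +3, so E_xy = 3·(50/197.98) ≈ 0.76.
E_xy > 0: the goods are substitutes.

0.76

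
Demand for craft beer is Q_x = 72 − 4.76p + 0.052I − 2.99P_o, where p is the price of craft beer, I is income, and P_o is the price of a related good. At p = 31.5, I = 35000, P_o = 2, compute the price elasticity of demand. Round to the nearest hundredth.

First evaluate Q_x: 72 − 4.76(31.5) + 0.052(35000) − 2.99(2) = 72 − 149.94 + 1820 − 5.98 = 1736.08.
∂Q_x/∂p = −4.76, so E_p = (−4.76)·(31.5/1736.08) ≈ -0.09.
|E_p| < 1: demand is inelastic.

-0.09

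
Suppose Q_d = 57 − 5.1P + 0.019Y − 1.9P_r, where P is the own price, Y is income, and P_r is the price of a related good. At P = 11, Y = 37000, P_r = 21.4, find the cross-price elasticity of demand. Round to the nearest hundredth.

At the given point, Q_d = 57 − 5.1(11) + 0.019(37000) − 1.9(21.4) = 57 − 56.1 + 703 − 40.66 = 663.24.
∂Q_d/∂P_r = −1.9, so E_xy = -1.9·(21.4/663.24) ≈ -0.06.
E_xy < 0: the goods are complements.

-0.06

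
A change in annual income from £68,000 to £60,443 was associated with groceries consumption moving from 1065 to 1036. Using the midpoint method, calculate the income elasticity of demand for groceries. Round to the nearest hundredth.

0.23

%ΔQ = (1036 − 1065)/[(1065+1036)/2] = -29/1050.5 ≈ -0.0276.
%ΔM = (60,443 − 68,000)/[(68,000+60,443)/2] = -7557/64221.5 ≈ -0.1177.
E_I = %ΔQ/%ΔM ≈ 0.23.
E_I ∈ (0,1): normal good (necessity).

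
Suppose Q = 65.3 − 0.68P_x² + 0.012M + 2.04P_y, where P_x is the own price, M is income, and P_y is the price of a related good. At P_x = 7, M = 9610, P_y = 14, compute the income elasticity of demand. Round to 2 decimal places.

First evaluate Q: 65.3 − 0.68(7)² + 0.012(9610) + 2.04(14) = 65.3 − 33.32 + 115.32 + 28.56 = 175.86.
∂Q/∂M = +0.012, so E_I = 0.012·(9610/175.86) ≈ 0.66.
E_I ∈ (0,1): normal good (necessity).

0.66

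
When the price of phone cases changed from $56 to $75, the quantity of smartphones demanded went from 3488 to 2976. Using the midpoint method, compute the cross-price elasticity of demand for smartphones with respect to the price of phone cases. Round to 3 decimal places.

%ΔQ_x = (2976 − 3488)/[(3488+2976)/2] = -512/3232 ≈ -0.1584.
%ΔP_y = (75 − 56)/[(56+75)/2] ≈ 0.2901.
E_xy = -0.1584/0.2901 ≈ -0.546.
E_xy < 0, so smartphones and phone cases are complements.

-0.546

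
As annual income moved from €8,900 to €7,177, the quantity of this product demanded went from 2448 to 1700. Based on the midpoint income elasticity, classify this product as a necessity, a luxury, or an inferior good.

%ΔQ = (1700 − 2448)/[(2448+1700)/2] = -748/2074 ≈ -0.3607.
%ΔM = (7,177 − 8,900)/[(8,900+7,177)/2] = -1723/8038.5 ≈ -0.2143.
E_I = %ΔQ/%ΔM ≈ 1.683.
E_I > 1: normal good (luxury).

luxury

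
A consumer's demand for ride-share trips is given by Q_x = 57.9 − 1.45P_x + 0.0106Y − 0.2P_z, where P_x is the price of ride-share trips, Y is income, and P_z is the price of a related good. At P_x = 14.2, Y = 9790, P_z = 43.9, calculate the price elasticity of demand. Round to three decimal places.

-0.156

Evaluating quantity at (P_x, Y, P_z) gives Q_x = 57.9 − 1.45(14.2) + 0.0106(9790) − 0.2(43.9) = 57.9 − 20.59 + 103.774 − 8.78 = 132.304.
∂Q_x/∂P_x = −1.45, so E_p = (−1.45)·(14.2/132.304) ≈ -0.156.
|E_p| < 1: demand is inelastic.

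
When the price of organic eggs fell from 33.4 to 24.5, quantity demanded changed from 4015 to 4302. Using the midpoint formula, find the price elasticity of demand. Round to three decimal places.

%ΔQ = (4302 − 4015)/[(4015 + 4302)/2] = 287/4158.5 ≈ 0.0690.
%Δp = (24.5 − 33.4)/[(33.4 + 24.5)/2] = -8.9/28.95 ≈ -0.3074.
Arc elasticity E = %ΔQ/%Δp ≈ 0.0690/-0.3074 ≈ -0.224.
|E| < 1: demand is inelastic over this range.

-0.224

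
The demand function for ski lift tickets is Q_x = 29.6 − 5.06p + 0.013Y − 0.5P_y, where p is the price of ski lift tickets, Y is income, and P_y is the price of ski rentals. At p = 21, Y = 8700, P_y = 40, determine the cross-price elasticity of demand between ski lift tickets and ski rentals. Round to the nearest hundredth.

Evaluating quantity at (p, Y, P_y) gives Q_x = 29.6 − 5.06(21) + 0.013(8700) − 0.5(40) = 29.6 − 106.26 + 113.1 − 20 = 16.44.
∂Q_x/∂P_y = −0.5, so E_xy = -0.5·(40/16.44) ≈ -1.22.
E_xy < 0: the goods are complements.

-1.22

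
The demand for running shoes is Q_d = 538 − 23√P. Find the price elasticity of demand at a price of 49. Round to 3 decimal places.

-0.214

At P = 49, Q_d = 377.
dQ_d/dP = −23/(2√P) = −23/(2·7).
Point elasticity E = (dQ_d/dP)·(P/Q_d) = -1.6429 × 49/377 ≈ -0.214.
|E| < 1, so demand is inelastic at this price.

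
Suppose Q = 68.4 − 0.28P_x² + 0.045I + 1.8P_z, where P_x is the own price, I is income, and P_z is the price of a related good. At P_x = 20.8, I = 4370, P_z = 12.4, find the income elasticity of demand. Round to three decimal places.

1.183

Evaluating quantity at (P_x, I, P_z) gives Q = 68.4 − 0.28(20.8)² + 0.045(4370) + 1.8(12.4) = 68.4 − 121.1392 + 196.65 + 22.32 = 166.2308.
∂Q/∂I = +0.045, so E_I = 0.045·(4370/166.2308) ≈ 1.183.
E_I > 1: normal good (luxury).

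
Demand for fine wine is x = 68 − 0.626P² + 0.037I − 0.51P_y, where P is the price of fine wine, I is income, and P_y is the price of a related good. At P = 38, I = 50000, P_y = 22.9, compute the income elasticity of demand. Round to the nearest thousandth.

1.846

Substituting, x = 68 − 0.626(38)² + 0.037(50000) − 0.51(22.9) = 68 − 903.944 + 1850 − 11.679 = 1002.377.
∂x/∂I = +0.037, so E_I = 0.037·(50000/1002.377) ≈ 1.846.
E_I > 1: normal good (luxury).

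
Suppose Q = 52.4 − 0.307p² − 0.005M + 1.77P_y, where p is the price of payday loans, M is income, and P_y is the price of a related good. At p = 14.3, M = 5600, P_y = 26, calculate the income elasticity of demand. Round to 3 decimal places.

-3.664

Evaluating quantity at (p, M, P_y) gives Q = 52.4 − 0.307(14.3)² − 0.005(5600) + 1.77(26) = 52.4 − 62.7784 − 28 + 46.02 = 7.6416.
∂Q/∂M = −0.005, so E_I = -0.005·(5600/7.6416) ≈ -3.664.
E_I < 0: inferior good.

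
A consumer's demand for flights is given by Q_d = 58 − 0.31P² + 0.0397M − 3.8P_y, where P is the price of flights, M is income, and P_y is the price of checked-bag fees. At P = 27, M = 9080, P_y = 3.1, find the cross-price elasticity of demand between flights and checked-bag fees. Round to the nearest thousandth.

-0.065

Substituting, Q_d = 58 − 0.31(27)² + 0.0397(9080) − 3.8(3.1) = 58 − 225.99 + 360.476 − 11.78 = 180.706.
∂Q_d/∂P_y = −3.8, so E_xy = -3.8·(3.1/180.706) ≈ -0.065.
E_xy < 0: the goods are complements.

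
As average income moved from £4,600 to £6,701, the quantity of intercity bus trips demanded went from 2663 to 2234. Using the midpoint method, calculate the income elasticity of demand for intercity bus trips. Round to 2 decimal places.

%ΔQ = (2234 − 2663)/[(2663+2234)/2] = -429/2448.5 ≈ -0.1752.
%ΔI = (6,701 − 4,600)/[(4,600+6,701)/2] = 2101/5650.5 ≈ 0.3718.
E_I = %ΔQ/%ΔI ≈ -0.47.
E_I < 0: inferior good.

-0.47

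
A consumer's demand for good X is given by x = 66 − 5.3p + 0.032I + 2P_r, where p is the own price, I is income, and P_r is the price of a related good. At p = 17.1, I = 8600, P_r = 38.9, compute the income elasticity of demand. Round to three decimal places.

0.838

Substituting, x = 66 − 5.3(17.1) + 0.032(8600) + 2(38.9) = 66 − 90.63 + 275.2 + 77.8 = 328.37.
∂x/∂I = +0.032, so E_I = 0.032·(8600/328.37) ≈ 0.838.
E_I ∈ (0,1): normal good (necessity).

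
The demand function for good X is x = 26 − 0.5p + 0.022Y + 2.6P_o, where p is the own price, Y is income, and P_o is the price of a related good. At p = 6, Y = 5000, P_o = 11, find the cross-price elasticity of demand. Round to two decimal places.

Substituting, x = 26 − 0.5(6) + 0.022(5000) + 2.6(11) = 26 − 3 + 110 + 28.6 = 161.6.
∂x/∂P_o = +2.6, so E_xy = 2.6·(11/161.6) ≈ 0.18.
E_xy > 0: the goods are substitutes.

0.18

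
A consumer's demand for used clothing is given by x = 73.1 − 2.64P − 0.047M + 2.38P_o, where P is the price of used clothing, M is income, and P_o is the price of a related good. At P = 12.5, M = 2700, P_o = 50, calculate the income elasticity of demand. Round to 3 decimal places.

First evaluate x: 73.1 − 2.64(12.5) − 0.047(2700) + 2.38(50) = 73.1 − 33 − 126.9 + 119 = 32.2.
∂x/∂M = −0.047, so E_I = -0.047·(2700/32.2) ≈ -3.941.
E_I < 0: inferior good.

-3.941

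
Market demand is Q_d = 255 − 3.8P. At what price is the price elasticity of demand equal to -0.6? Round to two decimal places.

Set −bP/(a − bP) = −0.6 ⇒ bP = 0.6(a − bP) ⇒ bP(1+0.6) = 0.6·a.
P = 0.6·255/(3.8·1.6) ≈ 25.16.

25.16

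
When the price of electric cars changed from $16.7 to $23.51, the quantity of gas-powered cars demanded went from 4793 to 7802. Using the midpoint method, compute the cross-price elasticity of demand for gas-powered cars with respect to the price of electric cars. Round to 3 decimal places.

1.411

%ΔQ_x = (7802 − 4793)/[(4793+7802)/2] = 3009/6297.5 ≈ 0.4778.
%ΔP_y = (23.51 − 16.7)/[(16.7+23.51)/2] ≈ 0.3387.
E_xy = 0.4778/0.3387 ≈ 1.411.
E_xy > 0, so gas-powered cars and electric cars are substitutes.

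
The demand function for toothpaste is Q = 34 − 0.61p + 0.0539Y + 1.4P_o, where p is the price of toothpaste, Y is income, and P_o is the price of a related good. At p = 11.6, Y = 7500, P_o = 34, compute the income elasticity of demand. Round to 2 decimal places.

Q = 34 − 0.61(11.6) + 0.0539(7500) + 1.4(34) = 34 − 7.076 + 404.25 + 47.6 = 478.774.
∂Q/∂Y = +0.0539, so E_I = 0.0539·(7500/478.774) ≈ 0.84.
E_I ∈ (0,1): normal good (necessity).

0.84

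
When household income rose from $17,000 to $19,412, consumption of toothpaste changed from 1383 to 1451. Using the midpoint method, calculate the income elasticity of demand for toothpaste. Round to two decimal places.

0.36

%ΔQ = (1451 − 1383)/[(1383+1451)/2] = 68/1417 ≈ 0.0480.
%ΔY = (19,412 − 17,000)/[(17,000+19,412)/2] = 2412/18206 ≈ 0.1325.
E_I = %ΔQ/%ΔY ≈ 0.36.
E_I ∈ (0,1): normal good (necessity).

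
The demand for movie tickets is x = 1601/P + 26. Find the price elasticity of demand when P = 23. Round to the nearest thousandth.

At P = 23, x = 95.6087.
dx/dP = −1601/P² = −3.0265.
Point elasticity E = (dx/dP)·(P/x) = -3.0265 × 23/95.6087 ≈ -0.728.
|E| < 1, so demand is inelastic at this price.

-0.728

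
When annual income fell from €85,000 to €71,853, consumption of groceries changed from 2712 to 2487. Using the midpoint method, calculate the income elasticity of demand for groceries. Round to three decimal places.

%ΔQ = (2487 − 2712)/[(2712+2487)/2] = -225/2599.5 ≈ -0.0866.
%ΔM = (71,853 − 85,000)/[(85,000+71,853)/2] = -13147/78426.5 ≈ -0.1676.
E_I = %ΔQ/%ΔM ≈ 0.516.
E_I ∈ (0,1): normal good (necessity).

0.516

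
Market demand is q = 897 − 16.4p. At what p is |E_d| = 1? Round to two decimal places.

27.35

For linear demand q = a − bp, E = −bp/(a − bp). |E| = 1 ⇒ bp = a − bp ⇒ p = a/(2b).
p = 897/(2·16.4) ≈ 27.35.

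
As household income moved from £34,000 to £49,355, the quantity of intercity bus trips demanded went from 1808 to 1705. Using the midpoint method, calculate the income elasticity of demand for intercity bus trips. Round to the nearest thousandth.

%ΔQ = (1705 − 1808)/[(1808+1705)/2] = -103/1756.5 ≈ -0.0586.
%ΔY = (49,355 − 34,000)/[(34,000+49,355)/2] = 15355/41677.5 ≈ 0.3684.
E_I = %ΔQ/%ΔY ≈ -0.159.
E_I < 0: inferior good.

-0.159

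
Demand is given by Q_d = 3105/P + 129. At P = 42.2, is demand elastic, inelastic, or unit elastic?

inelastic

At P = 42.2, Q_d = 202.5782.
dQ_d/dP = −3105/P² = −1.7436.
Point elasticity E = (dQ_d/dP)·(P/Q_d) = -1.7436 × 42.2/202.5782 ≈ -0.363.
|E| ≈ 0.363 < 1, so demand is inelastic.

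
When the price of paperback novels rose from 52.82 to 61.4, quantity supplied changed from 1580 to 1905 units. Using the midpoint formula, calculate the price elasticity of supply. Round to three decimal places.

1.241

%Δq = (1905 − 1580)/[(1580 + 1905)/2] = 325/1742.5 ≈ 0.1865.
%ΔP = (61.4 − 52.82)/[(52.82 + 61.4)/2] = 8.58/57.11 ≈ 0.1502.
Arc elasticity E = %Δq/%ΔP ≈ 0.1865/0.1502 ≈ 1.241.
|E| > 1: supply is elastic over this range.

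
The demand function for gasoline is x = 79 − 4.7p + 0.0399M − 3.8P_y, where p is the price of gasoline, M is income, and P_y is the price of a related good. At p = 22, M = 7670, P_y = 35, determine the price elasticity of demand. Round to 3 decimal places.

At the given point, x = 79 − 4.7(22) + 0.0399(7670) − 3.8(35) = 79 − 103.4 + 306.033 − 133 = 148.633.
∂x/∂p = −4.7, so E_p = (−4.7)·(22/148.633) ≈ -0.696.
|E_p| < 1: demand is inelastic.

-0.696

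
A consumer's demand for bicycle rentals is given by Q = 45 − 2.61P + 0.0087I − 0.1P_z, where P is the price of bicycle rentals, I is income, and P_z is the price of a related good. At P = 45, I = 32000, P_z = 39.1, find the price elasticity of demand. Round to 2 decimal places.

-0.58

First evaluate Q: 45 − 2.61(45) + 0.0087(32000) − 0.1(39.1) = 45 − 117.45 + 278.4 − 3.91 = 202.04.
∂Q/∂P = −2.61, so E_p = (−2.61)·(45/202.04) ≈ -0.58.
|E_p| < 1: demand is inelastic.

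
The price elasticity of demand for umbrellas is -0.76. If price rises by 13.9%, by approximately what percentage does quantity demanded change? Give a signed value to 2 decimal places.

-10.56

%ΔQ ≈ E × %ΔP = (-0.76) × (13.9%) ≈ -10.56%.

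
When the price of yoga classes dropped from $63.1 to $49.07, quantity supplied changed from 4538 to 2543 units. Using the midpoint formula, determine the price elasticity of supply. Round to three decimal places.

2.253

%Δq = (2543 − 4538)/[(4538 + 2543)/2] = -1995/3540.5 ≈ -0.5635.
%Δp = (49.07 − 63.1)/[(63.1 + 49.07)/2] = -14.03/56.085 ≈ -0.2502.
Arc elasticity E = %Δq/%Δp ≈ -0.5635/-0.2502 ≈ 2.253.
|E| > 1: supply is elastic over this range.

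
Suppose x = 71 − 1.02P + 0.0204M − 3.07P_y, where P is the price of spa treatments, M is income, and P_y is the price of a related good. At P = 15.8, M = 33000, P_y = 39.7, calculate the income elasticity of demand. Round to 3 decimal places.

1.111

Substituting, x = 71 − 1.02(15.8) + 0.0204(33000) − 3.07(39.7) = 71 − 16.116 + 673.2 − 121.879 = 606.205.
∂x/∂M = +0.0204, so E_I = 0.0204·(33000/606.205) ≈ 1.111.
E_I > 1: normal good (luxury).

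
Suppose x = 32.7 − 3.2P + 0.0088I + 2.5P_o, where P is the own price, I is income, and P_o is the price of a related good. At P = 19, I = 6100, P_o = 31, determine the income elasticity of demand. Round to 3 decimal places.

Evaluating quantity at (P, I, P_o) gives x = 32.7 − 3.2(19) + 0.0088(6100) + 2.5(31) = 32.7 − 60.8 + 53.68 + 77.5 = 103.08.
∂x/∂I = +0.0088, so E_I = 0.0088·(6100/103.08) ≈ 0.521.
E_I ∈ (0,1): normal good (necessity).

0.521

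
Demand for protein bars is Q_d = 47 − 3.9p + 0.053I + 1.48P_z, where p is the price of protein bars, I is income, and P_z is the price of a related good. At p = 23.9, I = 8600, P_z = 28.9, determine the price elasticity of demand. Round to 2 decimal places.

Q_d = 47 − 3.9(23.9) + 0.053(8600) + 1.48(28.9) = 47 − 93.21 + 455.8 + 42.772 = 452.362.
∂Q_d/∂p = −3.9, so E_p = (−3.9)·(23.9/452.362) ≈ -0.21.
|E_p| < 1: demand is inelastic.

-0.21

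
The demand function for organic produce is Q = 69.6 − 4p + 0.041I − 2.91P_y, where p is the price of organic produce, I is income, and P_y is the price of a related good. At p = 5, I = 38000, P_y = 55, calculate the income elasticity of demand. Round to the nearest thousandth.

1.076

Substituting, Q = 69.6 − 4(5) + 0.041(38000) − 2.91(55) = 69.6 − 20 + 1558 − 160.05 = 1447.55.
∂Q/∂I = +0.041, so E_I = 0.041·(38000/1447.55) ≈ 1.076.
E_I > 1: normal good (luxury).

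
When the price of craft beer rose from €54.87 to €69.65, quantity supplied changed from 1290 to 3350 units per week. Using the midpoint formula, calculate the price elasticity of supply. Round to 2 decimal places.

3.74

%Δq = (3350 − 1290)/[(1290 + 3350)/2] = 2060/2320 ≈ 0.8879.
%ΔP = (69.65 − 54.87)/[(54.87 + 69.65)/2] = 14.78/62.26 ≈ 0.2374.
Arc elasticity E = %Δq/%ΔP ≈ 0.8879/0.2374 ≈ 3.74.
|E| > 1: supply is elastic over this range.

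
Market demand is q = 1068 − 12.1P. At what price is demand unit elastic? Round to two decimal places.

44.13

For linear demand q = a − bP, E = −bP/(a − bP). |E| = 1 ⇒ bP = a − bP ⇒ P = a/(2b).
P = 1068/(2·12.1) ≈ 44.13.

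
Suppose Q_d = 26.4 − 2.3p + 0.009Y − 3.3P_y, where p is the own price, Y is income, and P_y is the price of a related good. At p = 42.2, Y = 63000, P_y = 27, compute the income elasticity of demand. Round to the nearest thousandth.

Substituting, Q_d = 26.4 − 2.3(42.2) + 0.009(63000) − 3.3(27) = 26.4 − 97.06 + 567 − 89.1 = 407.24.
∂Q_d/∂Y = +0.009, so E_I = 0.009·(63000/407.24) ≈ 1.392.
E_I > 1: normal good (luxury).

1.392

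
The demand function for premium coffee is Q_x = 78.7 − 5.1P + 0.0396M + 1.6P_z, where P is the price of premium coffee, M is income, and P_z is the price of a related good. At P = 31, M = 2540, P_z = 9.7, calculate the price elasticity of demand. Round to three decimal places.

-4.307

Evaluating quantity at (P, M, P_z) gives Q_x = 78.7 − 5.1(31) + 0.0396(2540) + 1.6(9.7) = 78.7 − 158.1 + 100.584 + 15.52 = 36.704.
∂Q_x/∂P = −5.1, so E_p = (−5.1)·(31/36.704) ≈ -4.307.
|E_p| > 1: demand is elastic.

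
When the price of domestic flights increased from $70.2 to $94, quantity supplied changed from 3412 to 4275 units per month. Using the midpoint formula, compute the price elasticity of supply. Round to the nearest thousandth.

%Δq = (4275 − 3412)/[(3412 + 4275)/2] = 863/3843.5 ≈ 0.2245.
%ΔP = (94 − 70.2)/[(70.2 + 94)/2] = 23.8/82.1 ≈ 0.2899.
Arc elasticity E = %Δq/%ΔP ≈ 0.2245/0.2899 ≈ 0.775.
|E| < 1: supply is inelastic over this range.

0.775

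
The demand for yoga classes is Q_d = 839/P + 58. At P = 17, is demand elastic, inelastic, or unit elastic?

At P = 17, Q_d = 107.3529.
dQ_d/dP = −839/P² = −2.9031.
Point elasticity E = (dQ_d/dP)·(P/Q_d) = -2.9031 × 17/107.3529 ≈ -0.460.
|E| ≈ 0.460 < 1, so demand is inelastic.

inelastic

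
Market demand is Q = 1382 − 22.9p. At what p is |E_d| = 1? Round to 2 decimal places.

30.17

For linear demand Q = a − bp, E = −bp/(a − bp). |E| = 1 ⇒ bp = a − bp ⇒ p = a/(2b).
p = 1382/(2·22.9) ≈ 30.17.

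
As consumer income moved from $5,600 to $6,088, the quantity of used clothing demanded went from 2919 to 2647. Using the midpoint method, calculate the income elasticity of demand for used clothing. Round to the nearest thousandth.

-1.170

%ΔQ = (2647 − 2919)/[(2919+2647)/2] = -272/2783 ≈ -0.0977.
%ΔY = (6,088 − 5,600)/[(5,600+6,088)/2] = 488/5844 ≈ 0.0835.
E_I = %ΔQ/%ΔY ≈ -1.170.
E_I < 0: inferior good.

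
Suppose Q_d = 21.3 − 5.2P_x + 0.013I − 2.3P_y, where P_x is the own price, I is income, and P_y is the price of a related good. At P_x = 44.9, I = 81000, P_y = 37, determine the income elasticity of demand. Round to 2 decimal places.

First evaluate Q_d: 21.3 − 5.2(44.9) + 0.013(81000) − 2.3(37) = 21.3 − 233.48 + 1053 − 85.1 = 755.72.
∂Q_d/∂I = +0.013, so E_I = 0.013·(81000/755.72) ≈ 1.39.
E_I > 1: normal good (luxury).

1.39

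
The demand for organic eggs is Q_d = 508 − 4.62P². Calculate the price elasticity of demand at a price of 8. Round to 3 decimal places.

At P = 8, Q_d = 212.32.
dQ_d/dP = −2·4.62·P = −73.92.
Point elasticity E = (dQ_d/dP)·(P/Q_d) = -73.92 × 8/212.32 ≈ -2.785.
|E| > 1, so demand is elastic at this price.

-2.785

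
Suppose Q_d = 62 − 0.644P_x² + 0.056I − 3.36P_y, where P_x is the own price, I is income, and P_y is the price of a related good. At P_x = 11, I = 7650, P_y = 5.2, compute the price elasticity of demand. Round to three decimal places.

Evaluating quantity at (P_x, I, P_y) gives Q_d = 62 − 0.644(11)² + 0.056(7650) − 3.36(5.2) = 62 − 77.924 + 428.4 − 17.472 = 395.004.
∂Q_d/∂P_x = −2·0.644·P_x = -14.168, so E_p = -14.168·(11/395.004) ≈ -0.395.
|E_p| < 1: demand is inelastic.

-0.395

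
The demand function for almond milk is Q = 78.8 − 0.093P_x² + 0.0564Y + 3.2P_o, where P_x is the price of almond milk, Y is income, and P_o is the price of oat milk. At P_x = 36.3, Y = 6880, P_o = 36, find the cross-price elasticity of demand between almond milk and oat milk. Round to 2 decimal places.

Q = 78.8 − 0.093(36.3)² + 0.0564(6880) + 3.2(36) = 78.8 − 122.5452 + 388.032 + 115.2 = 459.4868.
∂Q/∂P_o = +3.2, so E_xy = 3.2·(36/459.4868) ≈ 0.25.
E_xy > 0: the goods are substitutes.

0.25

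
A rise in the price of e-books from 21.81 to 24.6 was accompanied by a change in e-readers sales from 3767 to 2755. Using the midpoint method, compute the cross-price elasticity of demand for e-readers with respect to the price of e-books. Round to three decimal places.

-2.581

%ΔQ_x = (2755 − 3767)/[(3767+2755)/2] = -1012/3261 ≈ -0.3103.
%ΔP_y = (24.6 − 21.81)/[(21.81+24.6)/2] ≈ 0.1202.
E_xy = -0.3103/0.1202 ≈ -2.581.
E_xy < 0, so e-readers and e-books are complements.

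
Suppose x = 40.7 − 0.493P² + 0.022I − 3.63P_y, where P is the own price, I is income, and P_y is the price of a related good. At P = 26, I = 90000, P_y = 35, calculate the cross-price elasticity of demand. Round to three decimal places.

-0.081

Evaluating quantity at (P, I, P_y) gives x = 40.7 − 0.493(26)² + 0.022(90000) − 3.63(35) = 40.7 − 333.268 + 1980 − 127.05 = 1560.382.
∂x/∂P_y = −3.63, so E_xy = -3.63·(35/1560.382) ≈ -0.081.
E_xy < 0: the goods are complements.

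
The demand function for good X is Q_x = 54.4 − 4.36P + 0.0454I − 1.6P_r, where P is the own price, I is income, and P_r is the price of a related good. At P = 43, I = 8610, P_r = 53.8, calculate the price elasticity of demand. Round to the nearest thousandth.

-1.092

Substituting, Q_x = 54.4 − 4.36(43) + 0.0454(8610) − 1.6(53.8) = 54.4 − 187.48 + 390.894 − 86.08 = 171.734.
∂Q_x/∂P = −4.36, so E_p = (−4.36)·(43/171.734) ≈ -1.092.
|E_p| > 1: demand is elastic.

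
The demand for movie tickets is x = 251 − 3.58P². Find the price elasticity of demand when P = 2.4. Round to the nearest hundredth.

-0.18

At P = 2.4, x = 230.3792.
dx/dP = −2·3.58·P = −17.184.
Point elasticity E = (dx/dP)·(P/x) = -17.184 × 2.4/230.3792 ≈ -0.18.
|E| < 1, so demand is inelastic at this price.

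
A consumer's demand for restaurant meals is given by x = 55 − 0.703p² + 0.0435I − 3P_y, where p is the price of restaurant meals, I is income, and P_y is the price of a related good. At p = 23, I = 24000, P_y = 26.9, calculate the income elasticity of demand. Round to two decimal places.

x = 55 − 0.703(23)² + 0.0435(24000) − 3(26.9) = 55 − 371.887 + 1044 − 80.7 = 646.413.
∂x/∂I = +0.0435, so E_I = 0.0435·(24000/646.413) ≈ 1.62.
E_I > 1: normal good (luxury).

1.62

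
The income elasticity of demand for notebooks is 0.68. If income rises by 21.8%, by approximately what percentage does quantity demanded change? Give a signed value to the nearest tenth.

%ΔQ ≈ E × %ΔI = (0.68) × (21.8%) ≈ 14.8%.

14.8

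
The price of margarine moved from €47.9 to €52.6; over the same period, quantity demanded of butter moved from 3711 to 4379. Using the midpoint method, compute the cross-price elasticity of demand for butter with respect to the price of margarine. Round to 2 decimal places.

%ΔQ_x = (4379 − 3711)/[(3711+4379)/2] = 668/4045 ≈ 0.1651.
%ΔP_y = (52.6 − 47.9)/[(47.9+52.6)/2] ≈ 0.0935.
E_xy = 0.1651/0.0935 ≈ 1.77.
E_xy > 0, so butter and margarine are substitutes.

1.77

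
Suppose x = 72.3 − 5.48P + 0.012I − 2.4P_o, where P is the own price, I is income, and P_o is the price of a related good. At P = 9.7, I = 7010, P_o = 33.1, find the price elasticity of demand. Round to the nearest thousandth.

-2.231

Substituting, x = 72.3 − 5.48(9.7) + 0.012(7010) − 2.4(33.1) = 72.3 − 53.156 + 84.12 − 79.44 = 23.824.
∂x/∂P = −5.48, so E_p = (−5.48)·(9.7/23.824) ≈ -2.231.
|E_p| > 1: demand is elastic.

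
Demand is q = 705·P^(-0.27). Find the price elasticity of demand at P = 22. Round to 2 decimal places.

For a Cobb–Douglas (constant-elasticity) form q = A·P^α·…, the elasticity with respect to P equals the exponent α at every point.
Here the exponent on P is -0.27, so the price elasticity of demand is -0.27.

-0.27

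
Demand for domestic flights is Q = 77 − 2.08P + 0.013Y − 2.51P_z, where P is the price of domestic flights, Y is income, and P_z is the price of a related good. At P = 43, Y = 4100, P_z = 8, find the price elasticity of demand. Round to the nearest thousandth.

Q = 77 − 2.08(43) + 0.013(4100) − 2.51(8) = 77 − 89.44 + 53.3 − 20.08 = 20.78.
∂Q/∂P = −2.08, so E_p = (−2.08)·(43/20.78) ≈ -4.304.
|E_p| > 1: demand is elastic.

-4.304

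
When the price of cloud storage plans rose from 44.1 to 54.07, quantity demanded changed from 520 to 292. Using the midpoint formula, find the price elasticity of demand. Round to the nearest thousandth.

%ΔQ = (292 − 520)/[(520 + 292)/2] = -228/406 ≈ -0.5616.
%ΔP = (54.07 − 44.1)/[(44.1 + 54.07)/2] = 9.97/49.085 ≈ 0.2031.
Arc elasticity E = %ΔQ/%ΔP ≈ -0.5616/0.2031 ≈ -2.765.
|E| > 1: demand is elastic over this range.

-2.765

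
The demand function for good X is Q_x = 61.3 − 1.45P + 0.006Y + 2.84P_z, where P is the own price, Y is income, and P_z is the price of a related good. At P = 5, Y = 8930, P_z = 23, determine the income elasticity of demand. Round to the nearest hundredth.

0.31

First evaluate Q_x: 61.3 − 1.45(5) + 0.006(8930) + 2.84(23) = 61.3 − 7.25 + 53.58 + 65.32 = 172.95.
∂Q_x/∂Y = +0.006, so E_I = 0.006·(8930/172.95) ≈ 0.31.
E_I ∈ (0,1): normal good (necessity).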